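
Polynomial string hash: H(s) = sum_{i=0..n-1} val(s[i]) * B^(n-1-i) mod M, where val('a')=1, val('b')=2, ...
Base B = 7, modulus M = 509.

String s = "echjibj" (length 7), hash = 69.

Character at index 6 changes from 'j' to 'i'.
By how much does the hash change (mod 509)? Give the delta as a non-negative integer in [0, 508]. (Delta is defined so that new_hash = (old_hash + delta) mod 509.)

Answer: 508

Derivation:
Delta formula: (val(new) - val(old)) * B^(n-1-k) mod M
  val('i') - val('j') = 9 - 10 = -1
  B^(n-1-k) = 7^0 mod 509 = 1
  Delta = -1 * 1 mod 509 = 508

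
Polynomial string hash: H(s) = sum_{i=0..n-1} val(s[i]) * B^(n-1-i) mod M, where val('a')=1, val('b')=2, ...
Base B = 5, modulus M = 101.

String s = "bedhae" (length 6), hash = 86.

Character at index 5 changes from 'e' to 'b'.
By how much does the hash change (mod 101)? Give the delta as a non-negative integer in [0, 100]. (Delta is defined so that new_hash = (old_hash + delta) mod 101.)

Delta formula: (val(new) - val(old)) * B^(n-1-k) mod M
  val('b') - val('e') = 2 - 5 = -3
  B^(n-1-k) = 5^0 mod 101 = 1
  Delta = -3 * 1 mod 101 = 98

Answer: 98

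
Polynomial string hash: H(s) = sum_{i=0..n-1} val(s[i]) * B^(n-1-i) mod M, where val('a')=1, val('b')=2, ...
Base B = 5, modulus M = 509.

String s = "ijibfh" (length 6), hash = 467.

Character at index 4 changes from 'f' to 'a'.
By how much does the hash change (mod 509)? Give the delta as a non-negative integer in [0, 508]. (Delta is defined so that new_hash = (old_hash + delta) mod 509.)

Delta formula: (val(new) - val(old)) * B^(n-1-k) mod M
  val('a') - val('f') = 1 - 6 = -5
  B^(n-1-k) = 5^1 mod 509 = 5
  Delta = -5 * 5 mod 509 = 484

Answer: 484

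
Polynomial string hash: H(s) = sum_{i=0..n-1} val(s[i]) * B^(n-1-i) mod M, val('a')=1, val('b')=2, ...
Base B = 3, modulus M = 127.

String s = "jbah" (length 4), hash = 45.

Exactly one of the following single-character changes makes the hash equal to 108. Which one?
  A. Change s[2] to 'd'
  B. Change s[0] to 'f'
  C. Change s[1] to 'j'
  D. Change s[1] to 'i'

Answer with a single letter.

Answer: D

Derivation:
Option A: s[2]='a'->'d', delta=(4-1)*3^1 mod 127 = 9, hash=45+9 mod 127 = 54
Option B: s[0]='j'->'f', delta=(6-10)*3^3 mod 127 = 19, hash=45+19 mod 127 = 64
Option C: s[1]='b'->'j', delta=(10-2)*3^2 mod 127 = 72, hash=45+72 mod 127 = 117
Option D: s[1]='b'->'i', delta=(9-2)*3^2 mod 127 = 63, hash=45+63 mod 127 = 108 <-- target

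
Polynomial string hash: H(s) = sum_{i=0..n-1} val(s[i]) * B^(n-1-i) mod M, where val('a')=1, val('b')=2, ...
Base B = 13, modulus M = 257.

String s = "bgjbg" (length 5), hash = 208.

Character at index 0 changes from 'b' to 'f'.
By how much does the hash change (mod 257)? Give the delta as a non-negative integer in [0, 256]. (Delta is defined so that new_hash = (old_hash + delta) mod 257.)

Delta formula: (val(new) - val(old)) * B^(n-1-k) mod M
  val('f') - val('b') = 6 - 2 = 4
  B^(n-1-k) = 13^4 mod 257 = 34
  Delta = 4 * 34 mod 257 = 136

Answer: 136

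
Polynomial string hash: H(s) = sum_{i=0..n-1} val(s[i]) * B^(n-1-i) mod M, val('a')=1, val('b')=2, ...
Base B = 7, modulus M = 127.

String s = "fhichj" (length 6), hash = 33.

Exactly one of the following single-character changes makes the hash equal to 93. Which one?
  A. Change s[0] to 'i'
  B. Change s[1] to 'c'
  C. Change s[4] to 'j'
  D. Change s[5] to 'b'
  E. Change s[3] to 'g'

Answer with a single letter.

Option A: s[0]='f'->'i', delta=(9-6)*7^5 mod 127 = 2, hash=33+2 mod 127 = 35
Option B: s[1]='h'->'c', delta=(3-8)*7^4 mod 127 = 60, hash=33+60 mod 127 = 93 <-- target
Option C: s[4]='h'->'j', delta=(10-8)*7^1 mod 127 = 14, hash=33+14 mod 127 = 47
Option D: s[5]='j'->'b', delta=(2-10)*7^0 mod 127 = 119, hash=33+119 mod 127 = 25
Option E: s[3]='c'->'g', delta=(7-3)*7^2 mod 127 = 69, hash=33+69 mod 127 = 102

Answer: B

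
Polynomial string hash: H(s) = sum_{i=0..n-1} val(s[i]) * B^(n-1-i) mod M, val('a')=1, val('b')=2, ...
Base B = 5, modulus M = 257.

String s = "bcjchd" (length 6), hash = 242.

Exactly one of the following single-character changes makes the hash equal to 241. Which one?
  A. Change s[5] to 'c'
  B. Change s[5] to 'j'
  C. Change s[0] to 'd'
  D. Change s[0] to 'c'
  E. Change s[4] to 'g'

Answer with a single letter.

Answer: A

Derivation:
Option A: s[5]='d'->'c', delta=(3-4)*5^0 mod 257 = 256, hash=242+256 mod 257 = 241 <-- target
Option B: s[5]='d'->'j', delta=(10-4)*5^0 mod 257 = 6, hash=242+6 mod 257 = 248
Option C: s[0]='b'->'d', delta=(4-2)*5^5 mod 257 = 82, hash=242+82 mod 257 = 67
Option D: s[0]='b'->'c', delta=(3-2)*5^5 mod 257 = 41, hash=242+41 mod 257 = 26
Option E: s[4]='h'->'g', delta=(7-8)*5^1 mod 257 = 252, hash=242+252 mod 257 = 237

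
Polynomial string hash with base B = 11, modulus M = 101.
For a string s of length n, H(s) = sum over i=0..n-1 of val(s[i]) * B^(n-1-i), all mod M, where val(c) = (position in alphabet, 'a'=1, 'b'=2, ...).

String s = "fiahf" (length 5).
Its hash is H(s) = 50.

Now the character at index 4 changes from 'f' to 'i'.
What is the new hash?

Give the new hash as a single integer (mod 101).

Answer: 53

Derivation:
val('f') = 6, val('i') = 9
Position k = 4, exponent = n-1-k = 0
B^0 mod M = 11^0 mod 101 = 1
Delta = (9 - 6) * 1 mod 101 = 3
New hash = (50 + 3) mod 101 = 53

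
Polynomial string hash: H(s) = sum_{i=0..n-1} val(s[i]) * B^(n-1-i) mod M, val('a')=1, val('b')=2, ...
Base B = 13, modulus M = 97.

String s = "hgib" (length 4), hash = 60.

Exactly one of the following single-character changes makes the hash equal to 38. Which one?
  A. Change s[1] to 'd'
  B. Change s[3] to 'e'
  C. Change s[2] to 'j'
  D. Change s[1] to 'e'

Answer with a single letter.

Answer: A

Derivation:
Option A: s[1]='g'->'d', delta=(4-7)*13^2 mod 97 = 75, hash=60+75 mod 97 = 38 <-- target
Option B: s[3]='b'->'e', delta=(5-2)*13^0 mod 97 = 3, hash=60+3 mod 97 = 63
Option C: s[2]='i'->'j', delta=(10-9)*13^1 mod 97 = 13, hash=60+13 mod 97 = 73
Option D: s[1]='g'->'e', delta=(5-7)*13^2 mod 97 = 50, hash=60+50 mod 97 = 13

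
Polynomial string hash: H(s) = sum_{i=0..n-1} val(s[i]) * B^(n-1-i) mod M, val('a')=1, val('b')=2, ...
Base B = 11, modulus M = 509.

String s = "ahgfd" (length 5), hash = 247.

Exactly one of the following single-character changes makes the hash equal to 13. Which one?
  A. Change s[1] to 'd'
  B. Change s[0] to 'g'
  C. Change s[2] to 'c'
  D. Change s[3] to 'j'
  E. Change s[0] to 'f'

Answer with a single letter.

Answer: A

Derivation:
Option A: s[1]='h'->'d', delta=(4-8)*11^3 mod 509 = 275, hash=247+275 mod 509 = 13 <-- target
Option B: s[0]='a'->'g', delta=(7-1)*11^4 mod 509 = 298, hash=247+298 mod 509 = 36
Option C: s[2]='g'->'c', delta=(3-7)*11^2 mod 509 = 25, hash=247+25 mod 509 = 272
Option D: s[3]='f'->'j', delta=(10-6)*11^1 mod 509 = 44, hash=247+44 mod 509 = 291
Option E: s[0]='a'->'f', delta=(6-1)*11^4 mod 509 = 418, hash=247+418 mod 509 = 156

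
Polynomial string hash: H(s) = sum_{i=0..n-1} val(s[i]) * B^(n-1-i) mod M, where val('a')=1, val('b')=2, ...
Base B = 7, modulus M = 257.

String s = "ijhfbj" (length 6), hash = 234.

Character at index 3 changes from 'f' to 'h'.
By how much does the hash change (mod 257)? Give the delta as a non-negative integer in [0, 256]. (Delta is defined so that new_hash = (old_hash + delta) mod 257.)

Delta formula: (val(new) - val(old)) * B^(n-1-k) mod M
  val('h') - val('f') = 8 - 6 = 2
  B^(n-1-k) = 7^2 mod 257 = 49
  Delta = 2 * 49 mod 257 = 98

Answer: 98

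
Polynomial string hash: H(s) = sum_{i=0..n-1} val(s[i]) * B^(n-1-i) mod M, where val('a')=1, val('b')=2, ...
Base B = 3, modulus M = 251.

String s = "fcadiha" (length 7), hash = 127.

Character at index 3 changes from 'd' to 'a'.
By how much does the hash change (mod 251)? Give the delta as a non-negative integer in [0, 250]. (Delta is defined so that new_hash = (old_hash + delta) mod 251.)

Answer: 170

Derivation:
Delta formula: (val(new) - val(old)) * B^(n-1-k) mod M
  val('a') - val('d') = 1 - 4 = -3
  B^(n-1-k) = 3^3 mod 251 = 27
  Delta = -3 * 27 mod 251 = 170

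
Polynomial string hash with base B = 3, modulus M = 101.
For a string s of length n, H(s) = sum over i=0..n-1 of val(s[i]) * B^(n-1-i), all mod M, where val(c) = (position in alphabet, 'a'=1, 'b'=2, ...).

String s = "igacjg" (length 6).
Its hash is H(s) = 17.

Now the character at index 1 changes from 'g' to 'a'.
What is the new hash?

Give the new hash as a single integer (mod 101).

Answer: 36

Derivation:
val('g') = 7, val('a') = 1
Position k = 1, exponent = n-1-k = 4
B^4 mod M = 3^4 mod 101 = 81
Delta = (1 - 7) * 81 mod 101 = 19
New hash = (17 + 19) mod 101 = 36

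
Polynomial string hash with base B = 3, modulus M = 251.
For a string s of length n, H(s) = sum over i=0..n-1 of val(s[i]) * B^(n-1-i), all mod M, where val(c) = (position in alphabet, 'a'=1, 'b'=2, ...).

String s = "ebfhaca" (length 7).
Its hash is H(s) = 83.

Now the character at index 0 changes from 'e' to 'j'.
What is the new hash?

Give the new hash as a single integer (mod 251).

val('e') = 5, val('j') = 10
Position k = 0, exponent = n-1-k = 6
B^6 mod M = 3^6 mod 251 = 227
Delta = (10 - 5) * 227 mod 251 = 131
New hash = (83 + 131) mod 251 = 214

Answer: 214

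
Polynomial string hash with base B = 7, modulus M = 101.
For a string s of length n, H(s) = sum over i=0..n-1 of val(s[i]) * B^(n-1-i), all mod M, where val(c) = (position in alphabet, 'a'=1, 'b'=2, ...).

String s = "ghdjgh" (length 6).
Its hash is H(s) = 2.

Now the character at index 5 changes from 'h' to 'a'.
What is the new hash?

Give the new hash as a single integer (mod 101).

Answer: 96

Derivation:
val('h') = 8, val('a') = 1
Position k = 5, exponent = n-1-k = 0
B^0 mod M = 7^0 mod 101 = 1
Delta = (1 - 8) * 1 mod 101 = 94
New hash = (2 + 94) mod 101 = 96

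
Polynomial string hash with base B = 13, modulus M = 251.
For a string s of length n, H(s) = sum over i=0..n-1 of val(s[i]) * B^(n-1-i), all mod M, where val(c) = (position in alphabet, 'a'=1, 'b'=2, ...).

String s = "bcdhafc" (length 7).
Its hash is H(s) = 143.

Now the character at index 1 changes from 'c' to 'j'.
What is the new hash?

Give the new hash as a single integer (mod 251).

Answer: 89

Derivation:
val('c') = 3, val('j') = 10
Position k = 1, exponent = n-1-k = 5
B^5 mod M = 13^5 mod 251 = 64
Delta = (10 - 3) * 64 mod 251 = 197
New hash = (143 + 197) mod 251 = 89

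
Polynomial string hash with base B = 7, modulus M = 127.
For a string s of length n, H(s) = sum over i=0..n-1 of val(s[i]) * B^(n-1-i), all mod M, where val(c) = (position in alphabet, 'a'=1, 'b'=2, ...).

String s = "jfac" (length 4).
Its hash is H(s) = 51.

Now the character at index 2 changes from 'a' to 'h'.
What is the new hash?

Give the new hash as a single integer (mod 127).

Answer: 100

Derivation:
val('a') = 1, val('h') = 8
Position k = 2, exponent = n-1-k = 1
B^1 mod M = 7^1 mod 127 = 7
Delta = (8 - 1) * 7 mod 127 = 49
New hash = (51 + 49) mod 127 = 100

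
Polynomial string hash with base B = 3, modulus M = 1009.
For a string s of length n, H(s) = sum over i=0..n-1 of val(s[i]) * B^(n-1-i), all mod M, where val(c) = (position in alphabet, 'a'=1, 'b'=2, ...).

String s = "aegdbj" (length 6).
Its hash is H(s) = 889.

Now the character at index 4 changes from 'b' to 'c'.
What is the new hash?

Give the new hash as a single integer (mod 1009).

Answer: 892

Derivation:
val('b') = 2, val('c') = 3
Position k = 4, exponent = n-1-k = 1
B^1 mod M = 3^1 mod 1009 = 3
Delta = (3 - 2) * 3 mod 1009 = 3
New hash = (889 + 3) mod 1009 = 892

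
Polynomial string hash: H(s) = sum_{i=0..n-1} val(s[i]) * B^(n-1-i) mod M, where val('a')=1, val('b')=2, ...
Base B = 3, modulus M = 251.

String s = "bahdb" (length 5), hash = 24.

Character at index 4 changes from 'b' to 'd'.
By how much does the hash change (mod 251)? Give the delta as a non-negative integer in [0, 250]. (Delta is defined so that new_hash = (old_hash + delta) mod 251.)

Answer: 2

Derivation:
Delta formula: (val(new) - val(old)) * B^(n-1-k) mod M
  val('d') - val('b') = 4 - 2 = 2
  B^(n-1-k) = 3^0 mod 251 = 1
  Delta = 2 * 1 mod 251 = 2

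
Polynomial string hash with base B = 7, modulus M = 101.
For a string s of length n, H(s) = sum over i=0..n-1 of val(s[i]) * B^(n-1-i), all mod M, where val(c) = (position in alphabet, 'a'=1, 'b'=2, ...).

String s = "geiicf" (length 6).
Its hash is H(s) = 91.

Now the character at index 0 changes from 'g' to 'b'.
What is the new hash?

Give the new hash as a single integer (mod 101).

val('g') = 7, val('b') = 2
Position k = 0, exponent = n-1-k = 5
B^5 mod M = 7^5 mod 101 = 41
Delta = (2 - 7) * 41 mod 101 = 98
New hash = (91 + 98) mod 101 = 88

Answer: 88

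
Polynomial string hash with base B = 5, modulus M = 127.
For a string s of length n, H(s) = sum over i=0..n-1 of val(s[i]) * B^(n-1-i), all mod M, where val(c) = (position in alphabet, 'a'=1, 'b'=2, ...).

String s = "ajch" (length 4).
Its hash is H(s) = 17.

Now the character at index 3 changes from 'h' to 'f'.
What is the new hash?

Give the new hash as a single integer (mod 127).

Answer: 15

Derivation:
val('h') = 8, val('f') = 6
Position k = 3, exponent = n-1-k = 0
B^0 mod M = 5^0 mod 127 = 1
Delta = (6 - 8) * 1 mod 127 = 125
New hash = (17 + 125) mod 127 = 15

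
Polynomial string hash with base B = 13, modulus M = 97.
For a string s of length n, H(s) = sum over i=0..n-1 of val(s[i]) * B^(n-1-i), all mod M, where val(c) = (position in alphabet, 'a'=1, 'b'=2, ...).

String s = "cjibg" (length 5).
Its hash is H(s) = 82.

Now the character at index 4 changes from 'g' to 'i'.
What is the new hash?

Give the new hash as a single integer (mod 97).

val('g') = 7, val('i') = 9
Position k = 4, exponent = n-1-k = 0
B^0 mod M = 13^0 mod 97 = 1
Delta = (9 - 7) * 1 mod 97 = 2
New hash = (82 + 2) mod 97 = 84

Answer: 84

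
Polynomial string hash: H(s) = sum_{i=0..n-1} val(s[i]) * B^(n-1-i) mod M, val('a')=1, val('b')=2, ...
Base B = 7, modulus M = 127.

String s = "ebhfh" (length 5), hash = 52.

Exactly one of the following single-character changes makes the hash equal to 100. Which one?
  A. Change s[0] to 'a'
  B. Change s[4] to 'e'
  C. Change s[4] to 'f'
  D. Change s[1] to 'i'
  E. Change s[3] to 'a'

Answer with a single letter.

Answer: A

Derivation:
Option A: s[0]='e'->'a', delta=(1-5)*7^4 mod 127 = 48, hash=52+48 mod 127 = 100 <-- target
Option B: s[4]='h'->'e', delta=(5-8)*7^0 mod 127 = 124, hash=52+124 mod 127 = 49
Option C: s[4]='h'->'f', delta=(6-8)*7^0 mod 127 = 125, hash=52+125 mod 127 = 50
Option D: s[1]='b'->'i', delta=(9-2)*7^3 mod 127 = 115, hash=52+115 mod 127 = 40
Option E: s[3]='f'->'a', delta=(1-6)*7^1 mod 127 = 92, hash=52+92 mod 127 = 17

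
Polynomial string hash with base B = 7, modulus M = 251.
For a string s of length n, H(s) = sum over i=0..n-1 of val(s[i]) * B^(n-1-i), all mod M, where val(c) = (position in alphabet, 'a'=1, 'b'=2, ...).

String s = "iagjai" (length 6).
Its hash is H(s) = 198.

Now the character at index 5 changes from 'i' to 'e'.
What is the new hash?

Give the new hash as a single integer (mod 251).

val('i') = 9, val('e') = 5
Position k = 5, exponent = n-1-k = 0
B^0 mod M = 7^0 mod 251 = 1
Delta = (5 - 9) * 1 mod 251 = 247
New hash = (198 + 247) mod 251 = 194

Answer: 194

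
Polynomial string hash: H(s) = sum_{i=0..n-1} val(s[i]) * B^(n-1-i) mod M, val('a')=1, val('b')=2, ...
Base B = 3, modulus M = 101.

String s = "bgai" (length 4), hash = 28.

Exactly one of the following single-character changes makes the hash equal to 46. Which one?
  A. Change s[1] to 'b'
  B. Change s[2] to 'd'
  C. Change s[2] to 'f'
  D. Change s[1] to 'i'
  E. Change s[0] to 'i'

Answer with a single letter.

Answer: D

Derivation:
Option A: s[1]='g'->'b', delta=(2-7)*3^2 mod 101 = 56, hash=28+56 mod 101 = 84
Option B: s[2]='a'->'d', delta=(4-1)*3^1 mod 101 = 9, hash=28+9 mod 101 = 37
Option C: s[2]='a'->'f', delta=(6-1)*3^1 mod 101 = 15, hash=28+15 mod 101 = 43
Option D: s[1]='g'->'i', delta=(9-7)*3^2 mod 101 = 18, hash=28+18 mod 101 = 46 <-- target
Option E: s[0]='b'->'i', delta=(9-2)*3^3 mod 101 = 88, hash=28+88 mod 101 = 15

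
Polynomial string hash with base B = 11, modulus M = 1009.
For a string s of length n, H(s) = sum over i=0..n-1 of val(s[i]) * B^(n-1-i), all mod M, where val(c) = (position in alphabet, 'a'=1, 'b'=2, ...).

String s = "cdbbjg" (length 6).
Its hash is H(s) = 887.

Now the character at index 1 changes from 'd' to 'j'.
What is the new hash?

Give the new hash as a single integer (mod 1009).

val('d') = 4, val('j') = 10
Position k = 1, exponent = n-1-k = 4
B^4 mod M = 11^4 mod 1009 = 515
Delta = (10 - 4) * 515 mod 1009 = 63
New hash = (887 + 63) mod 1009 = 950

Answer: 950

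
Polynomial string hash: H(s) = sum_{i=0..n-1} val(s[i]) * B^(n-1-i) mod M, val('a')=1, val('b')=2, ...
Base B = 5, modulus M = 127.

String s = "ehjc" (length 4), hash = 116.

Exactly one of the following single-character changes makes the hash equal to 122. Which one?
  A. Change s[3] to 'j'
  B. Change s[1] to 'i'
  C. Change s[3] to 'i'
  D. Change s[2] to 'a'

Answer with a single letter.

Answer: C

Derivation:
Option A: s[3]='c'->'j', delta=(10-3)*5^0 mod 127 = 7, hash=116+7 mod 127 = 123
Option B: s[1]='h'->'i', delta=(9-8)*5^2 mod 127 = 25, hash=116+25 mod 127 = 14
Option C: s[3]='c'->'i', delta=(9-3)*5^0 mod 127 = 6, hash=116+6 mod 127 = 122 <-- target
Option D: s[2]='j'->'a', delta=(1-10)*5^1 mod 127 = 82, hash=116+82 mod 127 = 71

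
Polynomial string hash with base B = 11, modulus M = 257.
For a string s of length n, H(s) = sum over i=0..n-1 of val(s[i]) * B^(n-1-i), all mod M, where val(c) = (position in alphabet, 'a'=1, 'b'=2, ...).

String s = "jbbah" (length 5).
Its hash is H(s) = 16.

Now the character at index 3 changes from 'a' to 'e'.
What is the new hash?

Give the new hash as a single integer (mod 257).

val('a') = 1, val('e') = 5
Position k = 3, exponent = n-1-k = 1
B^1 mod M = 11^1 mod 257 = 11
Delta = (5 - 1) * 11 mod 257 = 44
New hash = (16 + 44) mod 257 = 60

Answer: 60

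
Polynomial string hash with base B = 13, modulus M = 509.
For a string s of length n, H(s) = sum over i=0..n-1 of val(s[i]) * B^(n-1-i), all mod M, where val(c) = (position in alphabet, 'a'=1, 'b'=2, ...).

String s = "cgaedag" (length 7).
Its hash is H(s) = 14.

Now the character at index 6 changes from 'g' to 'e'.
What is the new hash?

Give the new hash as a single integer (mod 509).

Answer: 12

Derivation:
val('g') = 7, val('e') = 5
Position k = 6, exponent = n-1-k = 0
B^0 mod M = 13^0 mod 509 = 1
Delta = (5 - 7) * 1 mod 509 = 507
New hash = (14 + 507) mod 509 = 12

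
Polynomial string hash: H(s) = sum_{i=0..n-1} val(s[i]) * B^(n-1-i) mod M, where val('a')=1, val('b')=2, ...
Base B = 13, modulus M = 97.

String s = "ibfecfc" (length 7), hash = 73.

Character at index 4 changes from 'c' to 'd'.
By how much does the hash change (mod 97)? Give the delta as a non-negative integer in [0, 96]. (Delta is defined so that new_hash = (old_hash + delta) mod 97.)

Delta formula: (val(new) - val(old)) * B^(n-1-k) mod M
  val('d') - val('c') = 4 - 3 = 1
  B^(n-1-k) = 13^2 mod 97 = 72
  Delta = 1 * 72 mod 97 = 72

Answer: 72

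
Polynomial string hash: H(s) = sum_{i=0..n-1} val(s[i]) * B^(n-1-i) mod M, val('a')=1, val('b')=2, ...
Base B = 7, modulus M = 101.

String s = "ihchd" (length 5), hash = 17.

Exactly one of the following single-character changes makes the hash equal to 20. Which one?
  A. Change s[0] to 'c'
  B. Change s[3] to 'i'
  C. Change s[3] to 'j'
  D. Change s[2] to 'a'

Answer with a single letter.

Option A: s[0]='i'->'c', delta=(3-9)*7^4 mod 101 = 37, hash=17+37 mod 101 = 54
Option B: s[3]='h'->'i', delta=(9-8)*7^1 mod 101 = 7, hash=17+7 mod 101 = 24
Option C: s[3]='h'->'j', delta=(10-8)*7^1 mod 101 = 14, hash=17+14 mod 101 = 31
Option D: s[2]='c'->'a', delta=(1-3)*7^2 mod 101 = 3, hash=17+3 mod 101 = 20 <-- target

Answer: D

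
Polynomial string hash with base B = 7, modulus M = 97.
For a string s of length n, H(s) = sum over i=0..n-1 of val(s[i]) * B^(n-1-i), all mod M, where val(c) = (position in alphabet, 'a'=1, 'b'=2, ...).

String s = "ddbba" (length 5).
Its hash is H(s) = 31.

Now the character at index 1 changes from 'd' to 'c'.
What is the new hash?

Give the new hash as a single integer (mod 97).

val('d') = 4, val('c') = 3
Position k = 1, exponent = n-1-k = 3
B^3 mod M = 7^3 mod 97 = 52
Delta = (3 - 4) * 52 mod 97 = 45
New hash = (31 + 45) mod 97 = 76

Answer: 76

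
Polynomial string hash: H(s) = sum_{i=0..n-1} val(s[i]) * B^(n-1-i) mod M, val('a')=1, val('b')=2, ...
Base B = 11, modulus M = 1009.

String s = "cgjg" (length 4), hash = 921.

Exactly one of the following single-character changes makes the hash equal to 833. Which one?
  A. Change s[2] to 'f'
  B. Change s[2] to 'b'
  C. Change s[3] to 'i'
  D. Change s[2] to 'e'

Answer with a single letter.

Option A: s[2]='j'->'f', delta=(6-10)*11^1 mod 1009 = 965, hash=921+965 mod 1009 = 877
Option B: s[2]='j'->'b', delta=(2-10)*11^1 mod 1009 = 921, hash=921+921 mod 1009 = 833 <-- target
Option C: s[3]='g'->'i', delta=(9-7)*11^0 mod 1009 = 2, hash=921+2 mod 1009 = 923
Option D: s[2]='j'->'e', delta=(5-10)*11^1 mod 1009 = 954, hash=921+954 mod 1009 = 866

Answer: B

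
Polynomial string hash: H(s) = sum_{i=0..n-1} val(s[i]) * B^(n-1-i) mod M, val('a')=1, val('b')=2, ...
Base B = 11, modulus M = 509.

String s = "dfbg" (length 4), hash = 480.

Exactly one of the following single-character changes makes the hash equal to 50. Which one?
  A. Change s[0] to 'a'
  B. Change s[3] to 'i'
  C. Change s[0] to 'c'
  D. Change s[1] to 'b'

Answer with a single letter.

Option A: s[0]='d'->'a', delta=(1-4)*11^3 mod 509 = 79, hash=480+79 mod 509 = 50 <-- target
Option B: s[3]='g'->'i', delta=(9-7)*11^0 mod 509 = 2, hash=480+2 mod 509 = 482
Option C: s[0]='d'->'c', delta=(3-4)*11^3 mod 509 = 196, hash=480+196 mod 509 = 167
Option D: s[1]='f'->'b', delta=(2-6)*11^2 mod 509 = 25, hash=480+25 mod 509 = 505

Answer: A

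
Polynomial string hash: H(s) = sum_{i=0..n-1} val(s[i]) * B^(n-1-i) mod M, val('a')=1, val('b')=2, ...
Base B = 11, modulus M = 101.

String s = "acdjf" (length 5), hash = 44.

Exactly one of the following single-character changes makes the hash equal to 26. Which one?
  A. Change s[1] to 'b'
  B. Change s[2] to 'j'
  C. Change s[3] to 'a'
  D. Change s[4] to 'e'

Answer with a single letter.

Option A: s[1]='c'->'b', delta=(2-3)*11^3 mod 101 = 83, hash=44+83 mod 101 = 26 <-- target
Option B: s[2]='d'->'j', delta=(10-4)*11^2 mod 101 = 19, hash=44+19 mod 101 = 63
Option C: s[3]='j'->'a', delta=(1-10)*11^1 mod 101 = 2, hash=44+2 mod 101 = 46
Option D: s[4]='f'->'e', delta=(5-6)*11^0 mod 101 = 100, hash=44+100 mod 101 = 43

Answer: A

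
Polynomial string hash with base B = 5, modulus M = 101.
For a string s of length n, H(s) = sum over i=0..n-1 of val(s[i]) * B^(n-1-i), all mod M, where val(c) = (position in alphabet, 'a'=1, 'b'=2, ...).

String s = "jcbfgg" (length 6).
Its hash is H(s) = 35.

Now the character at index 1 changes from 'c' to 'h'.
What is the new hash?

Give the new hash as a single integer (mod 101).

Answer: 29

Derivation:
val('c') = 3, val('h') = 8
Position k = 1, exponent = n-1-k = 4
B^4 mod M = 5^4 mod 101 = 19
Delta = (8 - 3) * 19 mod 101 = 95
New hash = (35 + 95) mod 101 = 29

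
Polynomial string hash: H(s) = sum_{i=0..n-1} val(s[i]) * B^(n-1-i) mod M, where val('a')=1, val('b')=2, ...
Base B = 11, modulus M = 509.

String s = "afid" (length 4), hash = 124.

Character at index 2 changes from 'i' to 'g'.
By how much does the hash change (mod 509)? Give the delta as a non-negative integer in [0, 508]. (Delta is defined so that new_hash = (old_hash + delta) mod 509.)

Delta formula: (val(new) - val(old)) * B^(n-1-k) mod M
  val('g') - val('i') = 7 - 9 = -2
  B^(n-1-k) = 11^1 mod 509 = 11
  Delta = -2 * 11 mod 509 = 487

Answer: 487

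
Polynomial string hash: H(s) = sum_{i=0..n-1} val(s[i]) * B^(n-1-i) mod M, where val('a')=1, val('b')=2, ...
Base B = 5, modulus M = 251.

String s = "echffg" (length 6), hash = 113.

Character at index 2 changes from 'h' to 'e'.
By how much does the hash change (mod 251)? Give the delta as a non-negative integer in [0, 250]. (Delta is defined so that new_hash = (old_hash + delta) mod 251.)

Answer: 127

Derivation:
Delta formula: (val(new) - val(old)) * B^(n-1-k) mod M
  val('e') - val('h') = 5 - 8 = -3
  B^(n-1-k) = 5^3 mod 251 = 125
  Delta = -3 * 125 mod 251 = 127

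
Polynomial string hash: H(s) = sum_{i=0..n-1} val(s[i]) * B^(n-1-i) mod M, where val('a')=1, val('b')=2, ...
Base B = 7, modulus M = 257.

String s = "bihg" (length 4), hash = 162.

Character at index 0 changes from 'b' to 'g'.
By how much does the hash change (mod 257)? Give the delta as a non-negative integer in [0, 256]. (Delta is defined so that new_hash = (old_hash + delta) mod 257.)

Answer: 173

Derivation:
Delta formula: (val(new) - val(old)) * B^(n-1-k) mod M
  val('g') - val('b') = 7 - 2 = 5
  B^(n-1-k) = 7^3 mod 257 = 86
  Delta = 5 * 86 mod 257 = 173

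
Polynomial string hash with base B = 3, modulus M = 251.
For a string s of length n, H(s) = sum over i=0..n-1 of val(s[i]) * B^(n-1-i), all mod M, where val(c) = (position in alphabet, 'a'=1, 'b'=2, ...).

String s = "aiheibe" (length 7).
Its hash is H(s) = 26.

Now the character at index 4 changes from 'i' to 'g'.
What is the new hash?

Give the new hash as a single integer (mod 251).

Answer: 8

Derivation:
val('i') = 9, val('g') = 7
Position k = 4, exponent = n-1-k = 2
B^2 mod M = 3^2 mod 251 = 9
Delta = (7 - 9) * 9 mod 251 = 233
New hash = (26 + 233) mod 251 = 8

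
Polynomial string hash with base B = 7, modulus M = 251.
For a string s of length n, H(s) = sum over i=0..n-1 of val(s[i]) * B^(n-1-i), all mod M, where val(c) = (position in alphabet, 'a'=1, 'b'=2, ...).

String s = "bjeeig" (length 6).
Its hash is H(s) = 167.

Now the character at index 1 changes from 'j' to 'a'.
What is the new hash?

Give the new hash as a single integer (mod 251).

Answer: 144

Derivation:
val('j') = 10, val('a') = 1
Position k = 1, exponent = n-1-k = 4
B^4 mod M = 7^4 mod 251 = 142
Delta = (1 - 10) * 142 mod 251 = 228
New hash = (167 + 228) mod 251 = 144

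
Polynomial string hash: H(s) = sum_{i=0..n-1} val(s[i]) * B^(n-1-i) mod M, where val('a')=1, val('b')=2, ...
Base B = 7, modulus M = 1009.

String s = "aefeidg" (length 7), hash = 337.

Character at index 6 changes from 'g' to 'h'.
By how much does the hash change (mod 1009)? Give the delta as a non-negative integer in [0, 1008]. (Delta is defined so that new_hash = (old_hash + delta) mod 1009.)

Delta formula: (val(new) - val(old)) * B^(n-1-k) mod M
  val('h') - val('g') = 8 - 7 = 1
  B^(n-1-k) = 7^0 mod 1009 = 1
  Delta = 1 * 1 mod 1009 = 1

Answer: 1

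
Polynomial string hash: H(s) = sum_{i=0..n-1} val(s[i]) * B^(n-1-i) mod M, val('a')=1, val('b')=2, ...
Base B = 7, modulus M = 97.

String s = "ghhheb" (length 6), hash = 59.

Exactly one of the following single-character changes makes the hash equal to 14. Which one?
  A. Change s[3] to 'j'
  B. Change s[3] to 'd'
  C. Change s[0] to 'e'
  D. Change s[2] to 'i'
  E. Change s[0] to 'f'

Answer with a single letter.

Option A: s[3]='h'->'j', delta=(10-8)*7^2 mod 97 = 1, hash=59+1 mod 97 = 60
Option B: s[3]='h'->'d', delta=(4-8)*7^2 mod 97 = 95, hash=59+95 mod 97 = 57
Option C: s[0]='g'->'e', delta=(5-7)*7^5 mod 97 = 45, hash=59+45 mod 97 = 7
Option D: s[2]='h'->'i', delta=(9-8)*7^3 mod 97 = 52, hash=59+52 mod 97 = 14 <-- target
Option E: s[0]='g'->'f', delta=(6-7)*7^5 mod 97 = 71, hash=59+71 mod 97 = 33

Answer: D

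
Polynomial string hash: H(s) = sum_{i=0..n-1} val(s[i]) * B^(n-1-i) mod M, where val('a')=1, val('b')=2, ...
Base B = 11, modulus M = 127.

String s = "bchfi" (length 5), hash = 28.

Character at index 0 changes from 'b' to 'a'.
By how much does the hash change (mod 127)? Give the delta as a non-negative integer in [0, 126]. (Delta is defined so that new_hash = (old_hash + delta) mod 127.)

Answer: 91

Derivation:
Delta formula: (val(new) - val(old)) * B^(n-1-k) mod M
  val('a') - val('b') = 1 - 2 = -1
  B^(n-1-k) = 11^4 mod 127 = 36
  Delta = -1 * 36 mod 127 = 91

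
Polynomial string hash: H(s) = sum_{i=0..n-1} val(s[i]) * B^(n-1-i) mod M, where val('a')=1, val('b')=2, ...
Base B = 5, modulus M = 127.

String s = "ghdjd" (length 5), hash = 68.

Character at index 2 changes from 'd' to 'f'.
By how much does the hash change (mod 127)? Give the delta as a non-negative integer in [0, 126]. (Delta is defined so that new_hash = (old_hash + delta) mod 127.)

Answer: 50

Derivation:
Delta formula: (val(new) - val(old)) * B^(n-1-k) mod M
  val('f') - val('d') = 6 - 4 = 2
  B^(n-1-k) = 5^2 mod 127 = 25
  Delta = 2 * 25 mod 127 = 50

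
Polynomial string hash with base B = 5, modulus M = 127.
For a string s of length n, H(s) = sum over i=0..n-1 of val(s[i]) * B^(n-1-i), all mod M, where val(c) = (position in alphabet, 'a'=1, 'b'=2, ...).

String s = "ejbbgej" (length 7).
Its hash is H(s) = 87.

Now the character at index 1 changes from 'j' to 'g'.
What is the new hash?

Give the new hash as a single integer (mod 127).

Answer: 110

Derivation:
val('j') = 10, val('g') = 7
Position k = 1, exponent = n-1-k = 5
B^5 mod M = 5^5 mod 127 = 77
Delta = (7 - 10) * 77 mod 127 = 23
New hash = (87 + 23) mod 127 = 110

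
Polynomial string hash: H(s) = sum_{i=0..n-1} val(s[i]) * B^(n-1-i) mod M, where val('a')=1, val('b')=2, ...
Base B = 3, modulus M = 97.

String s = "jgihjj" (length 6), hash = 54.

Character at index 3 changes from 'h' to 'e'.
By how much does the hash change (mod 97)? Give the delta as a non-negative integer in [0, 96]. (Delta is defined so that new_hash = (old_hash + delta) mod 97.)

Answer: 70

Derivation:
Delta formula: (val(new) - val(old)) * B^(n-1-k) mod M
  val('e') - val('h') = 5 - 8 = -3
  B^(n-1-k) = 3^2 mod 97 = 9
  Delta = -3 * 9 mod 97 = 70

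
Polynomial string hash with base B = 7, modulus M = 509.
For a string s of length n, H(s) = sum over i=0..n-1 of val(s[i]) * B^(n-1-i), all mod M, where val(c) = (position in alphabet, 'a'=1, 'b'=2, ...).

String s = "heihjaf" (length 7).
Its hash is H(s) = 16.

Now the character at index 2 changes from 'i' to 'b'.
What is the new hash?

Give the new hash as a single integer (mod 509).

Answer: 6

Derivation:
val('i') = 9, val('b') = 2
Position k = 2, exponent = n-1-k = 4
B^4 mod M = 7^4 mod 509 = 365
Delta = (2 - 9) * 365 mod 509 = 499
New hash = (16 + 499) mod 509 = 6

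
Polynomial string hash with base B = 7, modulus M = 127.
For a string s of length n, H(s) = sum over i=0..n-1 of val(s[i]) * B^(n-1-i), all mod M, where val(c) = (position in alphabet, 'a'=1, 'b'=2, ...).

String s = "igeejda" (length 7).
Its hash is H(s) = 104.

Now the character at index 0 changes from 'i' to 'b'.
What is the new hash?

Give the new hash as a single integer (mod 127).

val('i') = 9, val('b') = 2
Position k = 0, exponent = n-1-k = 6
B^6 mod M = 7^6 mod 127 = 47
Delta = (2 - 9) * 47 mod 127 = 52
New hash = (104 + 52) mod 127 = 29

Answer: 29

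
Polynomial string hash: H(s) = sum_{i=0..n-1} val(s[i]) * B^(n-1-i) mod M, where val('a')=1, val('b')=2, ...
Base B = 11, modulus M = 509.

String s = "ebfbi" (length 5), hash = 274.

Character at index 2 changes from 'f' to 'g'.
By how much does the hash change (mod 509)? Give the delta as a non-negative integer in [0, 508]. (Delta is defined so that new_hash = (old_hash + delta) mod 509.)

Delta formula: (val(new) - val(old)) * B^(n-1-k) mod M
  val('g') - val('f') = 7 - 6 = 1
  B^(n-1-k) = 11^2 mod 509 = 121
  Delta = 1 * 121 mod 509 = 121

Answer: 121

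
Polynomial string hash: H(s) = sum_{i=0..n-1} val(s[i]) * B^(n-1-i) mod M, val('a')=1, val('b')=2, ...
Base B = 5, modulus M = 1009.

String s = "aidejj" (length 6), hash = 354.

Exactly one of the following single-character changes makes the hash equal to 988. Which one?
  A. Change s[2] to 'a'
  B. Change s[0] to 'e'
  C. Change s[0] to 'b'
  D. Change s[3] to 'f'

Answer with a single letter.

Option A: s[2]='d'->'a', delta=(1-4)*5^3 mod 1009 = 634, hash=354+634 mod 1009 = 988 <-- target
Option B: s[0]='a'->'e', delta=(5-1)*5^5 mod 1009 = 392, hash=354+392 mod 1009 = 746
Option C: s[0]='a'->'b', delta=(2-1)*5^5 mod 1009 = 98, hash=354+98 mod 1009 = 452
Option D: s[3]='e'->'f', delta=(6-5)*5^2 mod 1009 = 25, hash=354+25 mod 1009 = 379

Answer: A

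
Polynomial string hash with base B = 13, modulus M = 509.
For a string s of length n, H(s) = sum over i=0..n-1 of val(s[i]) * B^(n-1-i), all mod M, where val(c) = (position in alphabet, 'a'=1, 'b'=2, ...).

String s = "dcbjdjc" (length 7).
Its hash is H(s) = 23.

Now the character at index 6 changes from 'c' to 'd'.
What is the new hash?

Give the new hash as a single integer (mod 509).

val('c') = 3, val('d') = 4
Position k = 6, exponent = n-1-k = 0
B^0 mod M = 13^0 mod 509 = 1
Delta = (4 - 3) * 1 mod 509 = 1
New hash = (23 + 1) mod 509 = 24

Answer: 24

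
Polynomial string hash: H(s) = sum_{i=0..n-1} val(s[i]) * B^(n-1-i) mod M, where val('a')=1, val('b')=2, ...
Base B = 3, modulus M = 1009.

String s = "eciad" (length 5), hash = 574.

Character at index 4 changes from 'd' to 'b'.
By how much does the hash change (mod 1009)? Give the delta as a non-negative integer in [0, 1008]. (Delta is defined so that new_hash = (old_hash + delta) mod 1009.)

Delta formula: (val(new) - val(old)) * B^(n-1-k) mod M
  val('b') - val('d') = 2 - 4 = -2
  B^(n-1-k) = 3^0 mod 1009 = 1
  Delta = -2 * 1 mod 1009 = 1007

Answer: 1007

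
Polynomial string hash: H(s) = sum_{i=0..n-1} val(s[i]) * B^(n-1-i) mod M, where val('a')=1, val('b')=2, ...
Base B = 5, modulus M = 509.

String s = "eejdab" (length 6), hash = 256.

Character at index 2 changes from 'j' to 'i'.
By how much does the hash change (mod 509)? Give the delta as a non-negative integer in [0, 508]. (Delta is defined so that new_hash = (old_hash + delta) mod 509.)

Answer: 384

Derivation:
Delta formula: (val(new) - val(old)) * B^(n-1-k) mod M
  val('i') - val('j') = 9 - 10 = -1
  B^(n-1-k) = 5^3 mod 509 = 125
  Delta = -1 * 125 mod 509 = 384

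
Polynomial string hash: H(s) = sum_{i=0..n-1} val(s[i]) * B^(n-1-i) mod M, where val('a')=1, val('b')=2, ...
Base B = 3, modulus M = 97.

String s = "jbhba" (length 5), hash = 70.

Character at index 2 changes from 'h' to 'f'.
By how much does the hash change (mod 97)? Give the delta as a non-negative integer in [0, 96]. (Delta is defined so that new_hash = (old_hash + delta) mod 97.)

Delta formula: (val(new) - val(old)) * B^(n-1-k) mod M
  val('f') - val('h') = 6 - 8 = -2
  B^(n-1-k) = 3^2 mod 97 = 9
  Delta = -2 * 9 mod 97 = 79

Answer: 79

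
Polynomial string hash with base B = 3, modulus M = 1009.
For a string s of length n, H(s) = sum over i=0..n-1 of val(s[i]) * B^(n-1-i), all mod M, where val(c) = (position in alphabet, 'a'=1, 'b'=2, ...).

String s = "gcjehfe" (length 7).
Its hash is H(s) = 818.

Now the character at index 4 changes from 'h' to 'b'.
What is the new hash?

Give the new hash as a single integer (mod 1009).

Answer: 764

Derivation:
val('h') = 8, val('b') = 2
Position k = 4, exponent = n-1-k = 2
B^2 mod M = 3^2 mod 1009 = 9
Delta = (2 - 8) * 9 mod 1009 = 955
New hash = (818 + 955) mod 1009 = 764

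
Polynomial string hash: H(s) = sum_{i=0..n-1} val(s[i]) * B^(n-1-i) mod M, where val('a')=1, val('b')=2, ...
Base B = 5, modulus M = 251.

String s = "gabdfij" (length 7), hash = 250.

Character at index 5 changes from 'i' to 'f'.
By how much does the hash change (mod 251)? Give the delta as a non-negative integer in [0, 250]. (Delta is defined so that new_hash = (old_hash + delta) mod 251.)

Answer: 236

Derivation:
Delta formula: (val(new) - val(old)) * B^(n-1-k) mod M
  val('f') - val('i') = 6 - 9 = -3
  B^(n-1-k) = 5^1 mod 251 = 5
  Delta = -3 * 5 mod 251 = 236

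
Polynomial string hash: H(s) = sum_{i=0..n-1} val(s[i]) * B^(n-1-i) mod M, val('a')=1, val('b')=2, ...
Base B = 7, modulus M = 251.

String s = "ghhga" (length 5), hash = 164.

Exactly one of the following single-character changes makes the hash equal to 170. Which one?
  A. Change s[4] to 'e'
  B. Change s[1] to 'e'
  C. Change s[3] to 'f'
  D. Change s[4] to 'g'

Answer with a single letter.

Answer: D

Derivation:
Option A: s[4]='a'->'e', delta=(5-1)*7^0 mod 251 = 4, hash=164+4 mod 251 = 168
Option B: s[1]='h'->'e', delta=(5-8)*7^3 mod 251 = 226, hash=164+226 mod 251 = 139
Option C: s[3]='g'->'f', delta=(6-7)*7^1 mod 251 = 244, hash=164+244 mod 251 = 157
Option D: s[4]='a'->'g', delta=(7-1)*7^0 mod 251 = 6, hash=164+6 mod 251 = 170 <-- target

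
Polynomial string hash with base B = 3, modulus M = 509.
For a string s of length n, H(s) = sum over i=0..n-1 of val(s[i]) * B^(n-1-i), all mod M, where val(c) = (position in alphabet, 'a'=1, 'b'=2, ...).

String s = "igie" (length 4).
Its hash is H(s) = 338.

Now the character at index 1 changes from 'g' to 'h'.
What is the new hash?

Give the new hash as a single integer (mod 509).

Answer: 347

Derivation:
val('g') = 7, val('h') = 8
Position k = 1, exponent = n-1-k = 2
B^2 mod M = 3^2 mod 509 = 9
Delta = (8 - 7) * 9 mod 509 = 9
New hash = (338 + 9) mod 509 = 347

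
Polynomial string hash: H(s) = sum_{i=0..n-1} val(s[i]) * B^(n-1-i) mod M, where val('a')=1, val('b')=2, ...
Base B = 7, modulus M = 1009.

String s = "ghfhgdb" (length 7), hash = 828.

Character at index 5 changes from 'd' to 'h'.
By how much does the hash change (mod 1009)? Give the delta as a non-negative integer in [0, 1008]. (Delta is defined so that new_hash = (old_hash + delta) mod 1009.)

Delta formula: (val(new) - val(old)) * B^(n-1-k) mod M
  val('h') - val('d') = 8 - 4 = 4
  B^(n-1-k) = 7^1 mod 1009 = 7
  Delta = 4 * 7 mod 1009 = 28

Answer: 28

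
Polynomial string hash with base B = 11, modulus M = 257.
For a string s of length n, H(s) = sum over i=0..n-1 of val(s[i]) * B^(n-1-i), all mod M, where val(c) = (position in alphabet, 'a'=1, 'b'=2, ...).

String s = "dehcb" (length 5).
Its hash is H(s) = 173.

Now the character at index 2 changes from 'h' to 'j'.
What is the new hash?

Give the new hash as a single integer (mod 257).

val('h') = 8, val('j') = 10
Position k = 2, exponent = n-1-k = 2
B^2 mod M = 11^2 mod 257 = 121
Delta = (10 - 8) * 121 mod 257 = 242
New hash = (173 + 242) mod 257 = 158

Answer: 158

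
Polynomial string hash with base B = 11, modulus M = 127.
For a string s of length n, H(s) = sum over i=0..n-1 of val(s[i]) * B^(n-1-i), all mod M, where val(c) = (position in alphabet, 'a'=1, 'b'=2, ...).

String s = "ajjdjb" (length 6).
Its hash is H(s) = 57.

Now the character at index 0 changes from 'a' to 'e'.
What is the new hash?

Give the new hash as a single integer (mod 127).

val('a') = 1, val('e') = 5
Position k = 0, exponent = n-1-k = 5
B^5 mod M = 11^5 mod 127 = 15
Delta = (5 - 1) * 15 mod 127 = 60
New hash = (57 + 60) mod 127 = 117

Answer: 117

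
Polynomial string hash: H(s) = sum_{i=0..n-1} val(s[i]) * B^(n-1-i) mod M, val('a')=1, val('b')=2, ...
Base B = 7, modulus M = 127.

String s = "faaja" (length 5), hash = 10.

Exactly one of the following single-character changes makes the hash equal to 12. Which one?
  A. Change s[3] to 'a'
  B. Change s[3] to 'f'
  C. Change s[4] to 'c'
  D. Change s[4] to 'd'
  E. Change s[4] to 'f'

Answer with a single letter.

Answer: C

Derivation:
Option A: s[3]='j'->'a', delta=(1-10)*7^1 mod 127 = 64, hash=10+64 mod 127 = 74
Option B: s[3]='j'->'f', delta=(6-10)*7^1 mod 127 = 99, hash=10+99 mod 127 = 109
Option C: s[4]='a'->'c', delta=(3-1)*7^0 mod 127 = 2, hash=10+2 mod 127 = 12 <-- target
Option D: s[4]='a'->'d', delta=(4-1)*7^0 mod 127 = 3, hash=10+3 mod 127 = 13
Option E: s[4]='a'->'f', delta=(6-1)*7^0 mod 127 = 5, hash=10+5 mod 127 = 15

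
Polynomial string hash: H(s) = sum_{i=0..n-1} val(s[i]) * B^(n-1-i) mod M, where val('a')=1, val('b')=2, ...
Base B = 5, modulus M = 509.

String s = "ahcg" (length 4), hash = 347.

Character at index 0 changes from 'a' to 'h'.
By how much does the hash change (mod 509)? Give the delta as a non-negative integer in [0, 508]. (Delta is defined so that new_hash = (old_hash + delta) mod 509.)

Delta formula: (val(new) - val(old)) * B^(n-1-k) mod M
  val('h') - val('a') = 8 - 1 = 7
  B^(n-1-k) = 5^3 mod 509 = 125
  Delta = 7 * 125 mod 509 = 366

Answer: 366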